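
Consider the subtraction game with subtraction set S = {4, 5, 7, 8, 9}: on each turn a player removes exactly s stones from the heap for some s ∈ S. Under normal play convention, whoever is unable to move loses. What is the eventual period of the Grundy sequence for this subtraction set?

13

G(0) = 0
G(1) = mex{} = 0
G(2) = mex{} = 0
G(3) = mex{} = 0
G(4) = mex{0} = 1
G(5) = mex{0,0} = 1
G(6) = mex{0,0} = 1
G(7) = mex{0,0,0} = 1
G(8) = mex{1,0,0,0} = 2
G(9) = mex{1,1,0,0,0} = 2
G(10) = mex{1,1,0,0,0} = 2
G(11) = mex{1,1,1,0,0} = 2
G(12) = mex{2,1,1,1,0} = 3
G(13) = mex{2,2,1,1,1} = 0
G(14) = mex{2,2,1,1,1} = 0
G(15) = mex{2,2,2,1,1} = 0
G(16) = mex{3,2,2,2,1} = 0
G(17) = mex{0,3,2,2,2} = 1
G(18) = mex{0,0,2,2,2} = 1
G(19) = mex{0,0,3,2,2} = 1
G(20) = mex{0,0,0,3,2} = 1
G(21) = mex{1,0,0,0,3} = 2
G(22) = mex{1,1,0,0,0} = 2
G(23) = mex{1,1,0,0,0} = 2
G(24) = mex{1,1,1,0,0} = 2
G(25) = mex{2,1,1,1,0} = 3
G(26) = mex{2,2,1,1,1} = 0
G(27) = mex{2,2,1,1,1} = 0
G(n+13) = G(n) holds for n = 0,…,8 (a full window of length max(S) = 9), so the sequence is purely periodic with period 13.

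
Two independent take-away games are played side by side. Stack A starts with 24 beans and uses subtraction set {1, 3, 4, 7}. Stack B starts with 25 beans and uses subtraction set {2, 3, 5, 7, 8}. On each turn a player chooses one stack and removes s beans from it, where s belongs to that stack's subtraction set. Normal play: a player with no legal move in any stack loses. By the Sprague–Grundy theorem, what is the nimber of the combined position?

2

Stack A, S = {1, 3, 4, 7}:
G(0) = 0
G(1) = mex{0} = 1
G(2) = mex{1} = 0
G(3) = mex{0,0} = 1
G(4) = mex{1,1,0} = 2
G(5) = mex{2,0,1} = 3
G(6) = mex{3,1,0} = 2
G(7) = mex{2,2,1,0} = 3
G(8) = mex{3,3,2,1} = 0
G(9) = mex{0,2,3,0} = 1
G(10) = mex{1,3,2,1} = 0
G(11) = mex{0,0,3,2} = 1
G(12) = mex{1,1,0,3} = 2
G(13) = mex{2,0,1,2} = 3
G(14) = mex{3,1,0,3} = 2
G(15) = mex{2,2,1,0} = 3
G(16) = mex{3,3,2,1} = 0
G(17) = mex{0,2,3,0} = 1
G(18) = mex{1,3,2,1} = 0
G(19) = mex{0,0,3,2} = 1
G(20) = mex{1,1,0,3} = 2
G(21) = mex{2,0,1,2} = 3
G(22) = mex{3,1,0,3} = 2
G(23) = mex{2,2,1,0} = 3
G(24) = mex{3,3,2,1} = 0
G_A(24) = 0.
Stack B, S = {2, 3, 5, 7, 8}:
G(0) = 0
G(1) = mex{} = 0
G(2) = mex{0} = 1
G(3) = mex{0,0} = 1
G(4) = mex{1,0} = 2
G(5) = mex{1,1,0} = 2
G(6) = mex{2,1,0} = 3
G(7) = mex{2,2,1,0} = 3
G(8) = mex{3,2,1,0,0} = 4
G(9) = mex{3,3,2,1,0} = 4
G(10) = mex{4,3,2,1,1} = 0
G(11) = mex{4,4,3,2,1} = 0
G(12) = mex{0,4,3,2,2} = 1
G(13) = mex{0,0,4,3,2} = 1
G(14) = mex{1,0,4,3,3} = 2
G(15) = mex{1,1,0,4,3} = 2
G(16) = mex{2,1,0,4,4} = 3
G(17) = mex{2,2,1,0,4} = 3
G(18) = mex{3,2,1,0,0} = 4
G(19) = mex{3,3,2,1,0} = 4
G(20) = mex{4,3,2,1,1} = 0
G(21) = mex{4,4,3,2,1} = 0
G(22) = mex{0,4,3,2,2} = 1
G(23) = mex{0,0,4,3,2} = 1
G(24) = mex{1,0,4,3,3} = 2
G(25) = mex{1,1,0,4,3} = 2
G_B(25) = 2.
Combined Grundy value = 0 ⊕ 2 = 2.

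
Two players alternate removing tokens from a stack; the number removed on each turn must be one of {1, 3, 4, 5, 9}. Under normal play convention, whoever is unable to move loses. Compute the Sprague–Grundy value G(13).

3

G(0) = 0
G(1) = mex{0} = 1
G(2) = mex{1} = 0
G(3) = mex{0,0} = 1
G(4) = mex{1,1,0} = 2
G(5) = mex{2,0,1,0} = 3
G(6) = mex{3,1,0,1} = 2
G(7) = mex{2,2,1,0} = 3
G(8) = mex{3,3,2,1} = 0
G(9) = mex{0,2,3,2,0} = 1
G(10) = mex{1,3,2,3,1} = 0
G(11) = mex{0,0,3,2,0} = 1
G(12) = mex{1,1,0,3,1} = 2
G(13) = mex{2,0,1,0,2} = 3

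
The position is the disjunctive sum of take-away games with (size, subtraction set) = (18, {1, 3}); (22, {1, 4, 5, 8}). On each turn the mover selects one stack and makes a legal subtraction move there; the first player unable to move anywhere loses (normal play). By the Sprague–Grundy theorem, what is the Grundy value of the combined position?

2

Stack A, S = {1, 3}:
G(0) = 0
G(1) = mex{0} = 1
G(2) = mex{1} = 0
G(3) = mex{0,0} = 1
G(4) = mex{1,1} = 0
G(5) = mex{0,0} = 1
G(6) = mex{1,1} = 0
G(7) = mex{0,0} = 1
G(8) = mex{1,1} = 0
G(9) = mex{0,0} = 1
G(10) = mex{1,1} = 0
G(11) = mex{0,0} = 1
G(12) = mex{1,1} = 0
G(13) = mex{0,0} = 1
G(14) = mex{1,1} = 0
G(15) = mex{0,0} = 1
G(16) = mex{1,1} = 0
G(17) = mex{0,0} = 1
G(18) = mex{1,1} = 0
G_A(18) = 0.
Stack B, S = {1, 4, 5, 8}:
n :  0  1  2  3  4  5  6  7  8  9 10 11 12 13 14 15 16 17 18 19 20 21 22
G :  0  1  0  1  2  3  2  3  4  0  1  0  1  2  3  2  3  4  0  1  0  1  2
G_B(22) = 2.
Combined Grundy value = 0 ⊕ 2 = 2.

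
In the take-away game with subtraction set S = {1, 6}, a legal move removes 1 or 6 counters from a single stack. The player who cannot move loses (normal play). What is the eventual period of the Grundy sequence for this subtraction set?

7

n :  0  1  2  3  4  5  6  7  8  9 10 11 12 13 14 15
G :  0  1  0  1  0  1  2  0  1  0  1  0  1  2  0  1
G(n+7) = G(n) holds for n = 0,…,5 (a full window of length max(S) = 6), so the sequence is purely periodic with period 7.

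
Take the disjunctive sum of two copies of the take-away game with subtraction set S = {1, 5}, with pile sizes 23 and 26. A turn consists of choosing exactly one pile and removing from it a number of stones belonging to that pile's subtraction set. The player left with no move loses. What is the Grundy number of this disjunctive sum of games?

All piles use S = {1, 5}:
G(0) = 0
G(1) = mex{0} = 1
G(2) = mex{1} = 0
G(3) = mex{0} = 1
G(4) = mex{1} = 0
G(5) = mex{0,0} = 1
G(6) = mex{1,1} = 0
G(7) = mex{0,0} = 1
G(8) = mex{1,1} = 0
G(9) = mex{0,0} = 1
G(10) = mex{1,1} = 0
G(11) = mex{0,0} = 1
G(12) = mex{1,1} = 0
G(13) = mex{0,0} = 1
G(14) = mex{1,1} = 0
G(15) = mex{0,0} = 1
G(16) = mex{1,1} = 0
G(17) = mex{0,0} = 1
G(18) = mex{1,1} = 0
G(19) = mex{0,0} = 1
G(20) = mex{1,1} = 0
G(21) = mex{0,0} = 1
G(22) = mex{1,1} = 0
G(23) = mex{0,0} = 1
G(24) = mex{1,1} = 0
G(25) = mex{0,0} = 1
G(26) = mex{1,1} = 0
Pile A: G(23) = 1.
Pile B: G(26) = 0.
Combined Grundy value = 1 ⊕ 0 = 1.

1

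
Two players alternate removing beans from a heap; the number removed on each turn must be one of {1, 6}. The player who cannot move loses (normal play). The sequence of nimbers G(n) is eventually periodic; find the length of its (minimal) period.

7

n :  0  1  2  3  4  5  6  7  8  9 10 11 12 13 14 15
G :  0  1  0  1  0  1  2  0  1  0  1  0  1  2  0  1
G(n+7) = G(n) holds for n = 0,…,5 (a full window of length max(S) = 6), so the sequence is purely periodic with period 7.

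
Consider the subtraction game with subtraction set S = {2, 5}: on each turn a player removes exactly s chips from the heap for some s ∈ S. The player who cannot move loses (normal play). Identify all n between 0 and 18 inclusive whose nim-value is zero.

0, 1, 4, 7, 8, 11, 14, 15, 18

n :  0  1  2  3  4  5  6  7  8  9 10 11 12 13 14 15 16 17 18
G :  0  0  1  1  0  2  1  0  0  1  1  0  2  1  0  0  1  1  0
P-positions are exactly the n with G(n) = 0.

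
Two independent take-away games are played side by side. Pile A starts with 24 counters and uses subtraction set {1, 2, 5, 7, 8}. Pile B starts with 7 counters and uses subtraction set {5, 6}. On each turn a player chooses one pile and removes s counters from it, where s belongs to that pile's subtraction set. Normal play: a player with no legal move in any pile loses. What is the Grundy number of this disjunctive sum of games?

Pile A, S = {1, 2, 5, 7, 8}:
n :  0  1  2  3  4  5  6  7  8  9 10 11 12 13 14 15 16 17 18 19 20 21 22 23 24
G :  0  1  2  0  1  2  0  1  2  0  1  2  0  1  2  0  1  2  0  1  2  0  1  2  0
G_A(24) = 0.
Pile B, S = {5, 6}:
n : 0 1 2 3 4 5 6 7
G : 0 0 0 0 0 1 1 1
G_B(7) = 1.
Combined Grundy value = 0 ⊕ 1 = 1.

1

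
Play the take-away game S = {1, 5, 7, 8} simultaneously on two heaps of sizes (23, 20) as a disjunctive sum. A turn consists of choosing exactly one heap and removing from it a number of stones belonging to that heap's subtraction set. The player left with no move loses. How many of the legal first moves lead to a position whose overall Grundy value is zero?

All heaps use S = {1, 5, 7, 8}:
n :  0  1  2  3  4  5  6  7  8  9 10 11 12 13 14 15 16 17 18 19 20 21 22 23
G :  0  1  0  1  0  1  0  1  2  3  2  3  2  3  2  0  1  0  1  0  1  0  1  2
Heap A: G(23) = 2.
Heap B: G(20) = 1.
Combined Grundy value = 2 ⊕ 1 = 3.
A winning move leaves total XOR = 0, i.e. changes one component's Grundy value g to g ⊕ X where X is the current total.
Heap A: need g' = 2⊕3 = 1. Options: 23−1→G=1, 23−5→G=1, 23−7→G=1, 23−8→G=0. Hits: 3.
Heap B: need g' = 1⊕3 = 2. Options: 20−1→G=0, 20−5→G=0, 20−7→G=3, 20−8→G=2. Hits: 1.

4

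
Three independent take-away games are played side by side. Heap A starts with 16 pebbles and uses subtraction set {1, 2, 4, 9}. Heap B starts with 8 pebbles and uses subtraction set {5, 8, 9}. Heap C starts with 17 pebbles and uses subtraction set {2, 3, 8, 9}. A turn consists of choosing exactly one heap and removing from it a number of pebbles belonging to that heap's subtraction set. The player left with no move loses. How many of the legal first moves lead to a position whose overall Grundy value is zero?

Heap A, S = {1, 2, 4, 9}:
n :  0  1  2  3  4  5  6  7  8  9 10 11 12 13 14 15 16
G :  0  1  2  0  1  2  0  1  2  3  4  0  1  2  0  1  2
G_A(16) = 2.
Heap B, S = {5, 8, 9}:
n : 0 1 2 3 4 5 6 7 8
G : 0 0 0 0 0 1 1 1 1
G_B(8) = 1.
Heap C, S = {2, 3, 8, 9}:
n :  0  1  2  3  4  5  6  7  8  9 10 11 12 13 14 15 16 17
G :  0  0  1  1  2  0  0  1  1  2  2  0  0  1  1  2  0  0
G_C(17) = 0.
Combined Grundy value = 2 ⊕ 1 ⊕ 0 = 3.
A winning move leaves total XOR = 0, i.e. changes one component's Grundy value g to g ⊕ X where X is the current total.
Heap A: need g' = 2⊕3 = 1. Options: 16−1→G=1, 16−2→G=0, 16−4→G=1, 16−9→G=1. Hits: 3.
Heap B: need g' = 1⊕3 = 2. Options: 8−5→G=0, 8−8→G=0. Hits: 0.
Heap C: need g' = 0⊕3 = 3. Options: 17−2→G=2, 17−3→G=1, 17−8→G=2, 17−9→G=1. Hits: 0.

3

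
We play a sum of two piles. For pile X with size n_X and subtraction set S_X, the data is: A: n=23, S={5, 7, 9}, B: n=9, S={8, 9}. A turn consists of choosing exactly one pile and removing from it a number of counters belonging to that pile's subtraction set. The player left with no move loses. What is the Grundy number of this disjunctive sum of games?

0

Pile A, S = {5, 7, 9}:
G(0) = 0
G(1) = mex{} = 0
G(2) = mex{} = 0
G(3) = mex{} = 0
G(4) = mex{} = 0
G(5) = mex{0} = 1
G(6) = mex{0} = 1
G(7) = mex{0,0} = 1
G(8) = mex{0,0} = 1
G(9) = mex{0,0,0} = 1
G(10) = mex{1,0,0} = 2
G(11) = mex{1,0,0} = 2
G(12) = mex{1,1,0} = 2
G(13) = mex{1,1,0} = 2
G(14) = mex{1,1,1} = 0
G(15) = mex{2,1,1} = 0
G(16) = mex{2,1,1} = 0
G(17) = mex{2,2,1} = 0
G(18) = mex{2,2,1} = 0
G(19) = mex{0,2,2} = 1
G(20) = mex{0,2,2} = 1
G(21) = mex{0,0,2} = 1
G(22) = mex{0,0,2} = 1
G(23) = mex{0,0,0} = 1
G_A(23) = 1.
Pile B, S = {8, 9}:
G(0) = 0
G(1) = mex{} = 0
G(2) = mex{} = 0
G(3) = mex{} = 0
G(4) = mex{} = 0
G(5) = mex{} = 0
G(6) = mex{} = 0
G(7) = mex{} = 0
G(8) = mex{0} = 1
G(9) = mex{0,0} = 1
G_B(9) = 1.
Combined Grundy value = 1 ⊕ 1 = 0.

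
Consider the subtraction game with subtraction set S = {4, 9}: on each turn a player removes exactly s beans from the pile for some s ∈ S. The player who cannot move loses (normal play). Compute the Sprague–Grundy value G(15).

n :  0  1  2  3  4  5  6  7  8  9 10 11 12 13 14 15
G :  0  0  0  0  1  1  1  1  0  2  2  2  1  0  0  0

0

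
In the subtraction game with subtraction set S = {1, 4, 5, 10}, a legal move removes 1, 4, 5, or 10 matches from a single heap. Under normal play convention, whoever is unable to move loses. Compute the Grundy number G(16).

n :  0  1  2  3  4  5  6  7  8  9 10 11 12 13 14 15 16
G :  0  1  0  1  2  3  2  3  0  1  4  0  1  2  0  1  3

3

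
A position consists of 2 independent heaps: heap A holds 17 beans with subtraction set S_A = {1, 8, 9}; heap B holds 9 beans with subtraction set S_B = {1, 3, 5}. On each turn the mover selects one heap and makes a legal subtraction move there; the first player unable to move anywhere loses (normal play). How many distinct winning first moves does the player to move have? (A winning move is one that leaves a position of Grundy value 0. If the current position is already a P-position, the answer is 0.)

Heap A, S = {1, 8, 9}:
G(0) = 0
G(1) = mex{0} = 1
G(2) = mex{1} = 0
G(3) = mex{0} = 1
G(4) = mex{1} = 0
G(5) = mex{0} = 1
G(6) = mex{1} = 0
G(7) = mex{0} = 1
G(8) = mex{1,0} = 2
G(9) = mex{2,1,0} = 3
G(10) = mex{3,0,1} = 2
G(11) = mex{2,1,0} = 3
G(12) = mex{3,0,1} = 2
G(13) = mex{2,1,0} = 3
G(14) = mex{3,0,1} = 2
G(15) = mex{2,1,0} = 3
G(16) = mex{3,2,1} = 0
G(17) = mex{0,3,2} = 1
G_A(17) = 1.
Heap B, S = {1, 3, 5}:
n : 0 1 2 3 4 5 6 7 8 9
G : 0 1 0 1 0 1 0 1 0 1
G_B(9) = 1.
Combined Grundy value = 1 ⊕ 1 = 0.
A winning move leaves total XOR = 0, i.e. changes one component's Grundy value g to g ⊕ X where X is the current total.
Heap A: target g' = 1⊕0 = 1, but every legal move changes the Grundy value (mex property), so 0 moves.
Heap B: target g' = 1⊕0 = 1, but every legal move changes the Grundy value (mex property), so 0 moves.

0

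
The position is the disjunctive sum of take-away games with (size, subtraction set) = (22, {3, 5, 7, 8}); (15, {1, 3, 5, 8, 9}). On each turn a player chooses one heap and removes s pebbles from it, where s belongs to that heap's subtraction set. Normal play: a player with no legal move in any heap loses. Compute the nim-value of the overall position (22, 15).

3

Heap A, S = {3, 5, 7, 8}:
G(0) = 0
G(1) = mex{} = 0
G(2) = mex{} = 0
G(3) = mex{0} = 1
G(4) = mex{0} = 1
G(5) = mex{0,0} = 1
G(6) = mex{1,0} = 2
G(7) = mex{1,0,0} = 2
G(8) = mex{1,1,0,0} = 2
G(9) = mex{2,1,0,0} = 3
G(10) = mex{2,1,1,0} = 3
G(11) = mex{2,2,1,1} = 0
G(12) = mex{3,2,1,1} = 0
G(13) = mex{3,2,2,1} = 0
G(14) = mex{0,3,2,2} = 1
G(15) = mex{0,3,2,2} = 1
G(16) = mex{0,0,3,2} = 1
G(17) = mex{1,0,3,3} = 2
G(18) = mex{1,0,0,3} = 2
G(19) = mex{1,1,0,0} = 2
G(20) = mex{2,1,0,0} = 3
G(21) = mex{2,1,1,0} = 3
G(22) = mex{2,2,1,1} = 0
G_A(22) = 0.
Heap B, S = {1, 3, 5, 8, 9}:
G(0) = 0
G(1) = mex{0} = 1
G(2) = mex{1} = 0
G(3) = mex{0,0} = 1
G(4) = mex{1,1} = 0
G(5) = mex{0,0,0} = 1
G(6) = mex{1,1,1} = 0
G(7) = mex{0,0,0} = 1
G(8) = mex{1,1,1,0} = 2
G(9) = mex{2,0,0,1,0} = 3
G(10) = mex{3,1,1,0,1} = 2
G(11) = mex{2,2,0,1,0} = 3
G(12) = mex{3,3,1,0,1} = 2
G(13) = mex{2,2,2,1,0} = 3
G(14) = mex{3,3,3,0,1} = 2
G(15) = mex{2,2,2,1,0} = 3
G_B(15) = 3.
Combined Grundy value = 0 ⊕ 3 = 3.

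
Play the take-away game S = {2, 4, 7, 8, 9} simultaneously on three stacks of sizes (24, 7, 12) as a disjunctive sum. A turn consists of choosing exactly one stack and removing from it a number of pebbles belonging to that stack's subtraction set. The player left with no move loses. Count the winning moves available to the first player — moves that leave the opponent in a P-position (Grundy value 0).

4

All stacks use S = {2, 4, 7, 8, 9}:
n :  0  1  2  3  4  5  6  7  8  9 10 11 12 13 14 15 16 17 18 19 20 21 22 23 24
G :  0  0  1  1  2  2  0  3  1  4  2  0  0  1  1  2  2  0  3  1  4  2  0  0  1
Stack A: G(24) = 1.
Stack B: G(7) = 3.
Stack C: G(12) = 0.
Combined Grundy value = 1 ⊕ 3 ⊕ 0 = 2.
A winning move leaves total XOR = 0, i.e. changes one component's Grundy value g to g ⊕ X where X is the current total.
Stack A: need g' = 1⊕2 = 3. Options: 24−2→G=0, 24−4→G=4, 24−7→G=0, 24−8→G=2, 24−9→G=2. Hits: 0.
Stack B: need g' = 3⊕2 = 1. Options: 7−2→G=2, 7−4→G=1, 7−7→G=0. Hits: 1.
Stack C: need g' = 0⊕2 = 2. Options: 12−2→G=2, 12−4→G=1, 12−7→G=2, 12−8→G=2, 12−9→G=1. Hits: 3.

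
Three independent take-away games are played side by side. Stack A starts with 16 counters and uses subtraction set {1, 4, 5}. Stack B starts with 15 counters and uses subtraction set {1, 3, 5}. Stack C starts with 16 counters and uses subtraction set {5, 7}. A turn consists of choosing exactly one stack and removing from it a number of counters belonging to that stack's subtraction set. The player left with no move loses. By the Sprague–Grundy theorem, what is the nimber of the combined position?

Stack A, S = {1, 4, 5}:
G(0) = 0
G(1) = mex{0} = 1
G(2) = mex{1} = 0
G(3) = mex{0} = 1
G(4) = mex{1,0} = 2
G(5) = mex{2,1,0} = 3
G(6) = mex{3,0,1} = 2
G(7) = mex{2,1,0} = 3
G(8) = mex{3,2,1} = 0
G(9) = mex{0,3,2} = 1
G(10) = mex{1,2,3} = 0
G(11) = mex{0,3,2} = 1
G(12) = mex{1,0,3} = 2
G(13) = mex{2,1,0} = 3
G(14) = mex{3,0,1} = 2
G(15) = mex{2,1,0} = 3
G(16) = mex{3,2,1} = 0
G_A(16) = 0.
Stack B, S = {1, 3, 5}:
G(0) = 0
G(1) = mex{0} = 1
G(2) = mex{1} = 0
G(3) = mex{0,0} = 1
G(4) = mex{1,1} = 0
G(5) = mex{0,0,0} = 1
G(6) = mex{1,1,1} = 0
G(7) = mex{0,0,0} = 1
G(8) = mex{1,1,1} = 0
G(9) = mex{0,0,0} = 1
G(10) = mex{1,1,1} = 0
G(11) = mex{0,0,0} = 1
G(12) = mex{1,1,1} = 0
G(13) = mex{0,0,0} = 1
G(14) = mex{1,1,1} = 0
G(15) = mex{0,0,0} = 1
G_B(15) = 1.
Stack C, S = {5, 7}:
G(0) = 0
G(1) = mex{} = 0
G(2) = mex{} = 0
G(3) = mex{} = 0
G(4) = mex{} = 0
G(5) = mex{0} = 1
G(6) = mex{0} = 1
G(7) = mex{0,0} = 1
G(8) = mex{0,0} = 1
G(9) = mex{0,0} = 1
G(10) = mex{1,0} = 2
G(11) = mex{1,0} = 2
G(12) = mex{1,1} = 0
G(13) = mex{1,1} = 0
G(14) = mex{1,1} = 0
G(15) = mex{2,1} = 0
G(16) = mex{2,1} = 0
G_C(16) = 0.
Combined Grundy value = 0 ⊕ 1 ⊕ 0 = 1.

1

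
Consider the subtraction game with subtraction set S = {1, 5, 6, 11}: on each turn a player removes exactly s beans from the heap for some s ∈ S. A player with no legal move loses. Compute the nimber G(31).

3

G(0) = 0
G(1) = mex{0} = 1
G(2) = mex{1} = 0
G(3) = mex{0} = 1
G(4) = mex{1} = 0
G(5) = mex{0,0} = 1
G(6) = mex{1,1,0} = 2
G(7) = mex{2,0,1} = 3
G(8) = mex{3,1,0} = 2
G(9) = mex{2,0,1} = 3
G(10) = mex{3,1,0} = 2
G(11) = mex{2,2,1,0} = 3
G(12) = mex{3,3,2,1} = 0
G(13) = mex{0,2,3,0} = 1
G(14) = mex{1,3,2,1} = 0
G(15) = mex{0,2,3,0} = 1
G(16) = mex{1,3,2,1} = 0
G(17) = mex{0,0,3,2} = 1
G(18) = mex{1,1,0,3} = 2
G(19) = mex{2,0,1,2} = 3
G(20) = mex{3,1,0,3} = 2
G(21) = mex{2,0,1,2} = 3
G(22) = mex{3,1,0,3} = 2
G(23) = mex{2,2,1,0} = 3
G(24) = mex{3,3,2,1} = 0
G(25) = mex{0,2,3,0} = 1
G(26) = mex{1,3,2,1} = 0
G(27) = mex{0,2,3,0} = 1
G(28) = mex{1,3,2,1} = 0
G(29) = mex{0,0,3,2} = 1
G(30) = mex{1,1,0,3} = 2
G(31) = mex{2,0,1,2} = 3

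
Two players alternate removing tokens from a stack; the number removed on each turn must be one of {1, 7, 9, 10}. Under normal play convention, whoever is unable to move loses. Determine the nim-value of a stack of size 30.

n :  0  1  2  3  4  5  6  7  8  9 10 11 12 13 14 15 16 17 18 19 20 21 22 23 24 25 26 27 28 29 30
G :  0  1  0  1  0  1  0  1  0  1  2  3  2  3  2  3  2  3  2  0  1  0  1  0  1  0  1  0  1  2  3

3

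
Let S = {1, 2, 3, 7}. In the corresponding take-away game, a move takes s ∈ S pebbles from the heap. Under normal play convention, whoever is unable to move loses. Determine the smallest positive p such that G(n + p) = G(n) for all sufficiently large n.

n :  0  1  2  3  4  5  6  7  8  9 10 11 12 13 14
G :  0  1  2  3  0  1  2  3  0  1  2  3  0  1  2
G(n+4) = G(n) holds for n = 0,…,6 (a full window of length max(S) = 7), so the sequence is purely periodic with period 4.

4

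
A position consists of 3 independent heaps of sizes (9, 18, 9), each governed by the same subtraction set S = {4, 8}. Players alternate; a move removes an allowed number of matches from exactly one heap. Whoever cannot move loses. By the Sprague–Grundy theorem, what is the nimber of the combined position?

1

All heaps use S = {4, 8}:
n :  0  1  2  3  4  5  6  7  8  9 10 11 12 13 14 15 16 17 18
G :  0  0  0  0  1  1  1  1  2  2  2  2  0  0  0  0  1  1  1
Heap A: G(9) = 2.
Heap B: G(18) = 1.
Heap C: G(9) = 2.
Combined Grundy value = 2 ⊕ 1 ⊕ 2 = 1.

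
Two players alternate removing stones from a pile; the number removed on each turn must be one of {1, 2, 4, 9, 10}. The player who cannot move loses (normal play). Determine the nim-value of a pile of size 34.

G(0) = 0
G(1) = mex{0} = 1
G(2) = mex{1,0} = 2
G(3) = mex{2,1} = 0
G(4) = mex{0,2,0} = 1
G(5) = mex{1,0,1} = 2
G(6) = mex{2,1,2} = 0
G(7) = mex{0,2,0} = 1
G(8) = mex{1,0,1} = 2
G(9) = mex{2,1,2,0} = 3
G(10) = mex{3,2,0,1,0} = 4
G(11) = mex{4,3,1,2,1} = 0
G(12) = mex{0,4,2,0,2} = 1
G(13) = mex{1,0,3,1,0} = 2
G(14) = mex{2,1,4,2,1} = 0
G(15) = mex{0,2,0,0,2} = 1
G(16) = mex{1,0,1,1,0} = 2
G(17) = mex{2,1,2,2,1} = 0
G(18) = mex{0,2,0,3,2} = 1
G(19) = mex{1,0,1,4,3} = 2
G(20) = mex{2,1,2,0,4} = 3
G(21) = mex{3,2,0,1,0} = 4
G(22) = mex{4,3,1,2,1} = 0
G(23) = mex{0,4,2,0,2} = 1
G(24) = mex{1,0,3,1,0} = 2
G(25) = mex{2,1,4,2,1} = 0
G(26) = mex{0,2,0,0,2} = 1
G(27) = mex{1,0,1,1,0} = 2
G(28) = mex{2,1,2,2,1} = 0
G(29) = mex{0,2,0,3,2} = 1
G(30) = mex{1,0,1,4,3} = 2
G(31) = mex{2,1,2,0,4} = 3
G(32) = mex{3,2,0,1,0} = 4
G(33) = mex{4,3,1,2,1} = 0
G(34) = mex{0,4,2,0,2} = 1

1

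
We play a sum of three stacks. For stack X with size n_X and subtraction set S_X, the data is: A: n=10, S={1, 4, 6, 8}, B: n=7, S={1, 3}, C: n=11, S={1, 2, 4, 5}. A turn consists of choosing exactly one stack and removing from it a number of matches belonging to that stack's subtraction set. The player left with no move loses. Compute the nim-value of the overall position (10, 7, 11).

Stack A, S = {1, 4, 6, 8}:
G(0) = 0
G(1) = mex{0} = 1
G(2) = mex{1} = 0
G(3) = mex{0} = 1
G(4) = mex{1,0} = 2
G(5) = mex{2,1} = 0
G(6) = mex{0,0,0} = 1
G(7) = mex{1,1,1} = 0
G(8) = mex{0,2,0,0} = 1
G(9) = mex{1,0,1,1} = 2
G(10) = mex{2,1,2,0} = 3
G_A(10) = 3.
Stack B, S = {1, 3}:
G(0) = 0
G(1) = mex{0} = 1
G(2) = mex{1} = 0
G(3) = mex{0,0} = 1
G(4) = mex{1,1} = 0
G(5) = mex{0,0} = 1
G(6) = mex{1,1} = 0
G(7) = mex{0,0} = 1
G_B(7) = 1.
Stack C, S = {1, 2, 4, 5}:
n :  0  1  2  3  4  5  6  7  8  9 10 11
G :  0  1  2  0  1  2  0  1  2  0  1  2
G_C(11) = 2.
Combined Grundy value = 3 ⊕ 1 ⊕ 2 = 0.

0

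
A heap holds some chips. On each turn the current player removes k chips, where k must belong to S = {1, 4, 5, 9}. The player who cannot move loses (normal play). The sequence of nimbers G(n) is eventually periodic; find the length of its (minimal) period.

8

G(0) = 0
G(1) = mex{0} = 1
G(2) = mex{1} = 0
G(3) = mex{0} = 1
G(4) = mex{1,0} = 2
G(5) = mex{2,1,0} = 3
G(6) = mex{3,0,1} = 2
G(7) = mex{2,1,0} = 3
G(8) = mex{3,2,1} = 0
G(9) = mex{0,3,2,0} = 1
G(10) = mex{1,2,3,1} = 0
G(11) = mex{0,3,2,0} = 1
G(12) = mex{1,0,3,1} = 2
G(13) = mex{2,1,0,2} = 3
G(14) = mex{3,0,1,3} = 2
G(15) = mex{2,1,0,2} = 3
G(16) = mex{3,2,1,3} = 0
G(17) = mex{0,3,2,0} = 1
G(18) = mex{1,2,3,1} = 0
G(n+8) = G(n) holds for n = 0,…,8 (a full window of length max(S) = 9), so the sequence is purely periodic with period 8.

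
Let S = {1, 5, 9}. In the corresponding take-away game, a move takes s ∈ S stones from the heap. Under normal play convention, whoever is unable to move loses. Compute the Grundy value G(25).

1

G(0) = 0
G(1) = mex{0} = 1
G(2) = mex{1} = 0
G(3) = mex{0} = 1
G(4) = mex{1} = 0
G(5) = mex{0,0} = 1
G(6) = mex{1,1} = 0
G(7) = mex{0,0} = 1
G(8) = mex{1,1} = 0
G(9) = mex{0,0,0} = 1
G(10) = mex{1,1,1} = 0
G(11) = mex{0,0,0} = 1
G(12) = mex{1,1,1} = 0
G(13) = mex{0,0,0} = 1
G(14) = mex{1,1,1} = 0
G(15) = mex{0,0,0} = 1
G(16) = mex{1,1,1} = 0
G(17) = mex{0,0,0} = 1
G(18) = mex{1,1,1} = 0
G(19) = mex{0,0,0} = 1
G(20) = mex{1,1,1} = 0
G(21) = mex{0,0,0} = 1
G(22) = mex{1,1,1} = 0
G(23) = mex{0,0,0} = 1
G(24) = mex{1,1,1} = 0
G(25) = mex{0,0,0} = 1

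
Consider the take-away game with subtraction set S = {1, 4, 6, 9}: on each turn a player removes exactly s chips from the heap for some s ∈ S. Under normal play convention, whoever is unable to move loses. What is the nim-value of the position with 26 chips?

1

G(0) = 0
G(1) = mex{0} = 1
G(2) = mex{1} = 0
G(3) = mex{0} = 1
G(4) = mex{1,0} = 2
G(5) = mex{2,1} = 0
G(6) = mex{0,0,0} = 1
G(7) = mex{1,1,1} = 0
G(8) = mex{0,2,0} = 1
G(9) = mex{1,0,1,0} = 2
G(10) = mex{2,1,2,1} = 0
G(11) = mex{0,0,0,0} = 1
G(12) = mex{1,1,1,1} = 0
G(13) = mex{0,2,0,2} = 1
G(14) = mex{1,0,1,0} = 2
G(15) = mex{2,1,2,1} = 0
G(16) = mex{0,0,0,0} = 1
G(17) = mex{1,1,1,1} = 0
G(18) = mex{0,2,0,2} = 1
G(19) = mex{1,0,1,0} = 2
G(20) = mex{2,1,2,1} = 0
G(21) = mex{0,0,0,0} = 1
G(22) = mex{1,1,1,1} = 0
G(23) = mex{0,2,0,2} = 1
G(24) = mex{1,0,1,0} = 2
G(25) = mex{2,1,2,1} = 0
G(26) = mex{0,0,0,0} = 1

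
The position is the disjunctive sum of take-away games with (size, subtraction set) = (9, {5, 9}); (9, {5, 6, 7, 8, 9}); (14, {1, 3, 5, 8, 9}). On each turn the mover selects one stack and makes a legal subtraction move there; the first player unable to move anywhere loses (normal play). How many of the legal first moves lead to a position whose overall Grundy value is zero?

1

Stack A, S = {5, 9}:
G(0) = 0
G(1) = mex{} = 0
G(2) = mex{} = 0
G(3) = mex{} = 0
G(4) = mex{} = 0
G(5) = mex{0} = 1
G(6) = mex{0} = 1
G(7) = mex{0} = 1
G(8) = mex{0} = 1
G(9) = mex{0,0} = 1
G_A(9) = 1.
Stack B, S = {5, 6, 7, 8, 9}:
G(0) = 0
G(1) = mex{} = 0
G(2) = mex{} = 0
G(3) = mex{} = 0
G(4) = mex{} = 0
G(5) = mex{0} = 1
G(6) = mex{0,0} = 1
G(7) = mex{0,0,0} = 1
G(8) = mex{0,0,0,0} = 1
G(9) = mex{0,0,0,0,0} = 1
G_B(9) = 1.
Stack C, S = {1, 3, 5, 8, 9}:
n :  0  1  2  3  4  5  6  7  8  9 10 11 12 13 14
G :  0  1  0  1  0  1  0  1  2  3  2  3  2  3  2
G_C(14) = 2.
Combined Grundy value = 1 ⊕ 1 ⊕ 2 = 2.
A winning move leaves total XOR = 0, i.e. changes one component's Grundy value g to g ⊕ X where X is the current total.
Stack A: need g' = 1⊕2 = 3. Options: 9−5→G=0, 9−9→G=0. Hits: 0.
Stack B: need g' = 1⊕2 = 3. Options: 9−5→G=0, 9−6→G=0, 9−7→G=0, 9−8→G=0, 9−9→G=0. Hits: 0.
Stack C: need g' = 2⊕2 = 0. Options: 14−1→G=3, 14−3→G=3, 14−5→G=3, 14−8→G=0, 14−9→G=1. Hits: 1.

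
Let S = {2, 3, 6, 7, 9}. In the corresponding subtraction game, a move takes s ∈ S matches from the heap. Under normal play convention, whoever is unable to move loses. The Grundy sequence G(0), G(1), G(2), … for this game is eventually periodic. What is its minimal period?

28

n :  0  1  2  3  4  5  6  7  8  9 10 11 12 13 14 15 16 17 18 19 20 21 22 23 24 25 26 27 28 29 30 31 32 33 34 35 36 37 38 39 40 41 42 43 44 45 46 47 48 49 50 51 52 53 54 55 56 57 58 59 60
G :  0  0  1  1  2  0  3  1  2  2  3  3  4  0  5  1  4  0  0  1  1  2  2  3  3  5  2  4  0  0  1  1  4  0  2  1  3  3  2  2  4  0  5  1  4  0  0  1  1  2  2  3  3  5  2  4  0  0  1  1  4
From n = 12 onward G(n+28) = G(n); since this holds over max(S) = 9 consecutive positions the period is 28 (pre-period 12).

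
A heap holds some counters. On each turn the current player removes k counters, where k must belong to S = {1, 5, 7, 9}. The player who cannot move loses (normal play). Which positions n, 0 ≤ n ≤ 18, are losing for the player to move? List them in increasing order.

n :  0  1  2  3  4  5  6  7  8  9 10 11 12 13 14 15 16 17 18
G :  0  1  0  1  0  1  0  1  0  1  0  1  0  1  0  1  0  1  0
P-positions are exactly the n with G(n) = 0.

0, 2, 4, 6, 8, 10, 12, 14, 16, 18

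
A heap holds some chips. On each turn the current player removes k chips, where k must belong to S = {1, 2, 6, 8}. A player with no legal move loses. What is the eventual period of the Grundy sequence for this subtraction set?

n :  0  1  2  3  4  5  6  7  8  9 10 11 12 13 14 15 16
G :  0  1  2  0  1  2  3  0  1  2  0  1  2  3  0  1  2
G(n+7) = G(n) holds for n = 0,…,7 (a full window of length max(S) = 8), so the sequence is purely periodic with period 7.

7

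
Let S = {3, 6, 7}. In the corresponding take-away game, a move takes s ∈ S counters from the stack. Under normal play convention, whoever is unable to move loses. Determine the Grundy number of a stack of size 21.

0

n :  0  1  2  3  4  5  6  7  8  9 10 11 12 13 14 15 16 17 18 19 20 21
G :  0  0  0  1  1  1  2  2  2  3  0  0  0  1  1  1  2  2  2  3  0  0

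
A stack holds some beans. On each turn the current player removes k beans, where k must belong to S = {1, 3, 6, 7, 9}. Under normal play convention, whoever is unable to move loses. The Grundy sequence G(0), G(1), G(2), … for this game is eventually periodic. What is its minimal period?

n :  0  1  2  3  4  5  6  7  8  9 10 11 12 13 14 15 16 17 18 19 20 21 22 23 24 25
G :  0  1  0  1  0  1  2  3  2  3  2  3  0  1  0  1  0  1  2  3  2  3  2  3  0  1
G(n+12) = G(n) holds for n = 0,…,8 (a full window of length max(S) = 9), so the sequence is purely periodic with period 12.

12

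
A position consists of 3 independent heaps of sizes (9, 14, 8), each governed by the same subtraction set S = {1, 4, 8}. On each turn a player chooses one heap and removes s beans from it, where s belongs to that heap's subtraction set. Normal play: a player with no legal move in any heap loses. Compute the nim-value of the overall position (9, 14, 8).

All heaps use S = {1, 4, 8}:
G(0) = 0
G(1) = mex{0} = 1
G(2) = mex{1} = 0
G(3) = mex{0} = 1
G(4) = mex{1,0} = 2
G(5) = mex{2,1} = 0
G(6) = mex{0,0} = 1
G(7) = mex{1,1} = 0
G(8) = mex{0,2,0} = 1
G(9) = mex{1,0,1} = 2
G(10) = mex{2,1,0} = 3
G(11) = mex{3,0,1} = 2
G(12) = mex{2,1,2} = 0
G(13) = mex{0,2,0} = 1
G(14) = mex{1,3,1} = 0
Heap A: G(9) = 2.
Heap B: G(14) = 0.
Heap C: G(8) = 1.
Combined Grundy value = 2 ⊕ 0 ⊕ 1 = 3.

3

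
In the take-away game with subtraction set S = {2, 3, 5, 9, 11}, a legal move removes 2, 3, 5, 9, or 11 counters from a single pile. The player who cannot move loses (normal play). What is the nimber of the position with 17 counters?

1

G(0) = 0
G(1) = mex{} = 0
G(2) = mex{0} = 1
G(3) = mex{0,0} = 1
G(4) = mex{1,0} = 2
G(5) = mex{1,1,0} = 2
G(6) = mex{2,1,0} = 3
G(7) = mex{2,2,1} = 0
G(8) = mex{3,2,1} = 0
G(9) = mex{0,3,2,0} = 1
G(10) = mex{0,0,2,0} = 1
G(11) = mex{1,0,3,1,0} = 2
G(12) = mex{1,1,0,1,0} = 2
G(13) = mex{2,1,0,2,1} = 3
G(14) = mex{2,2,1,2,1} = 0
G(15) = mex{3,2,1,3,2} = 0
G(16) = mex{0,3,2,0,2} = 1
G(17) = mex{0,0,2,0,3} = 1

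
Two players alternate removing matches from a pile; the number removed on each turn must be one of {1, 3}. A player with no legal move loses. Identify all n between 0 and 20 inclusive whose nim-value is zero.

G(0) = 0
G(1) = mex{0} = 1
G(2) = mex{1} = 0
G(3) = mex{0,0} = 1
G(4) = mex{1,1} = 0
G(5) = mex{0,0} = 1
G(6) = mex{1,1} = 0
G(7) = mex{0,0} = 1
G(8) = mex{1,1} = 0
G(9) = mex{0,0} = 1
G(10) = mex{1,1} = 0
G(11) = mex{0,0} = 1
G(12) = mex{1,1} = 0
G(13) = mex{0,0} = 1
G(14) = mex{1,1} = 0
G(15) = mex{0,0} = 1
G(16) = mex{1,1} = 0
G(17) = mex{0,0} = 1
G(18) = mex{1,1} = 0
G(19) = mex{0,0} = 1
G(20) = mex{1,1} = 0
P-positions are exactly the n with G(n) = 0.

0, 2, 4, 6, 8, 10, 12, 14, 16, 18, 20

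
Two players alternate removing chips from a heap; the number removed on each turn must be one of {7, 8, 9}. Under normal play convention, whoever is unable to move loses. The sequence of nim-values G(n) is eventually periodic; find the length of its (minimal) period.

16

G(0) = 0
G(1) = mex{} = 0
G(2) = mex{} = 0
G(3) = mex{} = 0
G(4) = mex{} = 0
G(5) = mex{} = 0
G(6) = mex{} = 0
G(7) = mex{0} = 1
G(8) = mex{0,0} = 1
G(9) = mex{0,0,0} = 1
G(10) = mex{0,0,0} = 1
G(11) = mex{0,0,0} = 1
G(12) = mex{0,0,0} = 1
G(13) = mex{0,0,0} = 1
G(14) = mex{1,0,0} = 2
G(15) = mex{1,1,0} = 2
G(16) = mex{1,1,1} = 0
G(17) = mex{1,1,1} = 0
G(18) = mex{1,1,1} = 0
G(19) = mex{1,1,1} = 0
G(20) = mex{1,1,1} = 0
G(21) = mex{2,1,1} = 0
G(22) = mex{2,2,1} = 0
G(23) = mex{0,2,2} = 1
G(24) = mex{0,0,2} = 1
G(25) = mex{0,0,0} = 1
G(26) = mex{0,0,0} = 1
G(27) = mex{0,0,0} = 1
G(28) = mex{0,0,0} = 1
G(29) = mex{0,0,0} = 1
G(30) = mex{1,0,0} = 2
G(31) = mex{1,1,0} = 2
G(32) = mex{1,1,1} = 0
G(33) = mex{1,1,1} = 0
G(n+16) = G(n) holds for n = 0,…,8 (a full window of length max(S) = 9), so the sequence is purely periodic with period 16.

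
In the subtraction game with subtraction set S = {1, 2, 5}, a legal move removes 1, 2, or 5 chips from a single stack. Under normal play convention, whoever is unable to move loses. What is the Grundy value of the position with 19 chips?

1

n :  0  1  2  3  4  5  6  7  8  9 10 11 12 13 14 15 16 17 18 19
G :  0  1  2  0  1  2  0  1  2  0  1  2  0  1  2  0  1  2  0  1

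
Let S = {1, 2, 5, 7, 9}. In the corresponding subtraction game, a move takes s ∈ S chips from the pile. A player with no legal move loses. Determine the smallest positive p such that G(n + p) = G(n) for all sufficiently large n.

G(0) = 0
G(1) = mex{0} = 1
G(2) = mex{1,0} = 2
G(3) = mex{2,1} = 0
G(4) = mex{0,2} = 1
G(5) = mex{1,0,0} = 2
G(6) = mex{2,1,1} = 0
G(7) = mex{0,2,2,0} = 1
G(8) = mex{1,0,0,1} = 2
G(9) = mex{2,1,1,2,0} = 3
G(10) = mex{3,2,2,0,1} = 4
G(11) = mex{4,3,0,1,2} = 5
G(12) = mex{5,4,1,2,0} = 3
G(13) = mex{3,5,2,0,1} = 4
G(14) = mex{4,3,3,1,2} = 0
G(15) = mex{0,4,4,2,0} = 1
G(16) = mex{1,0,5,3,1} = 2
G(17) = mex{2,1,3,4,2} = 0
G(18) = mex{0,2,4,5,3} = 1
G(19) = mex{1,0,0,3,4} = 2
G(20) = mex{2,1,1,4,5} = 0
G(21) = mex{0,2,2,0,3} = 1
G(22) = mex{1,0,0,1,4} = 2
G(23) = mex{2,1,1,2,0} = 3
G(24) = mex{3,2,2,0,1} = 4
G(25) = mex{4,3,0,1,2} = 5
G(26) = mex{5,4,1,2,0} = 3
G(27) = mex{3,5,2,0,1} = 4
G(28) = mex{4,3,3,1,2} = 0
G(29) = mex{0,4,4,2,0} = 1
G(n+14) = G(n) holds for n = 0,…,8 (a full window of length max(S) = 9), so the sequence is purely periodic with period 14.

14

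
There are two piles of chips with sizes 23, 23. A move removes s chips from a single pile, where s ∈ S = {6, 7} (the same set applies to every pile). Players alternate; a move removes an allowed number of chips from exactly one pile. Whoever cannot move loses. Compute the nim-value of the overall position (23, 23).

All piles use S = {6, 7}:
G(0) = 0
G(1) = mex{} = 0
G(2) = mex{} = 0
G(3) = mex{} = 0
G(4) = mex{} = 0
G(5) = mex{} = 0
G(6) = mex{0} = 1
G(7) = mex{0,0} = 1
G(8) = mex{0,0} = 1
G(9) = mex{0,0} = 1
G(10) = mex{0,0} = 1
G(11) = mex{0,0} = 1
G(12) = mex{1,0} = 2
G(13) = mex{1,1} = 0
G(14) = mex{1,1} = 0
G(15) = mex{1,1} = 0
G(16) = mex{1,1} = 0
G(17) = mex{1,1} = 0
G(18) = mex{2,1} = 0
G(19) = mex{0,2} = 1
G(20) = mex{0,0} = 1
G(21) = mex{0,0} = 1
G(22) = mex{0,0} = 1
G(23) = mex{0,0} = 1
Pile A: G(23) = 1.
Pile B: G(23) = 1.
Combined Grundy value = 1 ⊕ 1 = 0.

0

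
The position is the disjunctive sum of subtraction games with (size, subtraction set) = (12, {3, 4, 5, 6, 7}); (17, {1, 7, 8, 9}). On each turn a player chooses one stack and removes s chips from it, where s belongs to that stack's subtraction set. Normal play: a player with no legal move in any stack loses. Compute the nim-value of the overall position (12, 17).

Stack A, S = {3, 4, 5, 6, 7}:
n :  0  1  2  3  4  5  6  7  8  9 10 11 12
G :  0  0  0  1  1  1  2  2  2  3  0  0  0
G_A(12) = 0.
Stack B, S = {1, 7, 8, 9}:
n :  0  1  2  3  4  5  6  7  8  9 10 11 12 13 14 15 16 17
G :  0  1  0  1  0  1  0  1  2  3  2  3  2  3  2  3  0  1
G_B(17) = 1.
Combined Grundy value = 0 ⊕ 1 = 1.

1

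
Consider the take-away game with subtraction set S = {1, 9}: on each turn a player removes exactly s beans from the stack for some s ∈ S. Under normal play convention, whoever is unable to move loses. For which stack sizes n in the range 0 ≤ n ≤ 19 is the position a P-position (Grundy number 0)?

0, 2, 4, 6, 8, 10, 12, 14, 16, 18

G(0) = 0
G(1) = mex{0} = 1
G(2) = mex{1} = 0
G(3) = mex{0} = 1
G(4) = mex{1} = 0
G(5) = mex{0} = 1
G(6) = mex{1} = 0
G(7) = mex{0} = 1
G(8) = mex{1} = 0
G(9) = mex{0,0} = 1
G(10) = mex{1,1} = 0
G(11) = mex{0,0} = 1
G(12) = mex{1,1} = 0
G(13) = mex{0,0} = 1
G(14) = mex{1,1} = 0
G(15) = mex{0,0} = 1
G(16) = mex{1,1} = 0
G(17) = mex{0,0} = 1
G(18) = mex{1,1} = 0
G(19) = mex{0,0} = 1
P-positions are exactly the n with G(n) = 0.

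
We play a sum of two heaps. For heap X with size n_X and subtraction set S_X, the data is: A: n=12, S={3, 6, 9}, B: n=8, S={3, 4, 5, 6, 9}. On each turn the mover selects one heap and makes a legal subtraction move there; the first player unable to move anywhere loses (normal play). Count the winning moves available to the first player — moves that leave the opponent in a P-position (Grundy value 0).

Heap A, S = {3, 6, 9}:
n :  0  1  2  3  4  5  6  7  8  9 10 11 12
G :  0  0  0  1  1  1  2  2  2  3  3  3  0
G_A(12) = 0.
Heap B, S = {3, 4, 5, 6, 9}:
G(0) = 0
G(1) = mex{} = 0
G(2) = mex{} = 0
G(3) = mex{0} = 1
G(4) = mex{0,0} = 1
G(5) = mex{0,0,0} = 1
G(6) = mex{1,0,0,0} = 2
G(7) = mex{1,1,0,0} = 2
G(8) = mex{1,1,1,0} = 2
G_B(8) = 2.
Combined Grundy value = 0 ⊕ 2 = 2.
A winning move leaves total XOR = 0, i.e. changes one component's Grundy value g to g ⊕ X where X is the current total.
Heap A: need g' = 0⊕2 = 2. Options: 12−3→G=3, 12−6→G=2, 12−9→G=1. Hits: 1.
Heap B: need g' = 2⊕2 = 0. Options: 8−3→G=1, 8−4→G=1, 8−5→G=1, 8−6→G=0. Hits: 1.

2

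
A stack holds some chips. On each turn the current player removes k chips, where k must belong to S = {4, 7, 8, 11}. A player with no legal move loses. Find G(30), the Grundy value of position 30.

n :  0  1  2  3  4  5  6  7  8  9 10 11 12 13 14 15 16 17 18 19 20 21 22 23 24 25 26 27 28 29 30
G :  0  0  0  0  1  1  1  1  2  2  2  2  3  3  3  0  0  0  0  1  1  1  1  2  2  2  2  3  3  3  0

0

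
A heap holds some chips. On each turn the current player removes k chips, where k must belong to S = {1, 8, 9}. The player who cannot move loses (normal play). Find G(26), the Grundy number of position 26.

2

n :  0  1  2  3  4  5  6  7  8  9 10 11 12 13 14 15 16 17 18 19 20 21 22 23 24 25 26
G :  0  1  0  1  0  1  0  1  2  3  2  3  2  3  2  3  0  1  0  1  0  1  0  1  2  3  2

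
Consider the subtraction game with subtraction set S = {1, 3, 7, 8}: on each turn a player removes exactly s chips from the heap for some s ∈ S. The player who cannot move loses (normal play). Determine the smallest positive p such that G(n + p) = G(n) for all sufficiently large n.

15

G(0) = 0
G(1) = mex{0} = 1
G(2) = mex{1} = 0
G(3) = mex{0,0} = 1
G(4) = mex{1,1} = 0
G(5) = mex{0,0} = 1
G(6) = mex{1,1} = 0
G(7) = mex{0,0,0} = 1
G(8) = mex{1,1,1,0} = 2
G(9) = mex{2,0,0,1} = 3
G(10) = mex{3,1,1,0} = 2
G(11) = mex{2,2,0,1} = 3
G(12) = mex{3,3,1,0} = 2
G(13) = mex{2,2,0,1} = 3
G(14) = mex{3,3,1,0} = 2
G(15) = mex{2,2,2,1} = 0
G(16) = mex{0,3,3,2} = 1
G(17) = mex{1,2,2,3} = 0
G(18) = mex{0,0,3,2} = 1
G(19) = mex{1,1,2,3} = 0
G(20) = mex{0,0,3,2} = 1
G(21) = mex{1,1,2,3} = 0
G(22) = mex{0,0,0,2} = 1
G(23) = mex{1,1,1,0} = 2
G(24) = mex{2,0,0,1} = 3
G(25) = mex{3,1,1,0} = 2
G(26) = mex{2,2,0,1} = 3
G(27) = mex{3,3,1,0} = 2
G(28) = mex{2,2,0,1} = 3
G(29) = mex{3,3,1,0} = 2
G(30) = mex{2,2,2,1} = 0
G(31) = mex{0,3,3,2} = 1
G(n+15) = G(n) holds for n = 0,…,7 (a full window of length max(S) = 8), so the sequence is purely periodic with period 15.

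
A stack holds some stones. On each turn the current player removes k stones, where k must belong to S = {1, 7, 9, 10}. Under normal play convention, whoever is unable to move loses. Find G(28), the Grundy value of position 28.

n :  0  1  2  3  4  5  6  7  8  9 10 11 12 13 14 15 16 17 18 19 20 21 22 23 24 25 26 27 28
G :  0  1  0  1  0  1  0  1  0  1  2  3  2  3  2  3  2  3  2  0  1  0  1  0  1  0  1  0  1

1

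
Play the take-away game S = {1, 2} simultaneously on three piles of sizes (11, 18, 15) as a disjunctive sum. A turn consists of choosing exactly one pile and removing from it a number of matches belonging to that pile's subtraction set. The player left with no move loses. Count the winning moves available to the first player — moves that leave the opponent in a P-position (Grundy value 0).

3

All piles use S = {1, 2}:
n :  0  1  2  3  4  5  6  7  8  9 10 11 12 13 14 15 16 17 18
G :  0  1  2  0  1  2  0  1  2  0  1  2  0  1  2  0  1  2  0
Pile A: G(11) = 2.
Pile B: G(18) = 0.
Pile C: G(15) = 0.
Combined Grundy value = 2 ⊕ 0 ⊕ 0 = 2.
A winning move leaves total XOR = 0, i.e. changes one component's Grundy value g to g ⊕ X where X is the current total.
Pile A: need g' = 2⊕2 = 0. Options: 11−1→G=1, 11−2→G=0. Hits: 1.
Pile B: need g' = 0⊕2 = 2. Options: 18−1→G=2, 18−2→G=1. Hits: 1.
Pile C: need g' = 0⊕2 = 2. Options: 15−1→G=2, 15−2→G=1. Hits: 1.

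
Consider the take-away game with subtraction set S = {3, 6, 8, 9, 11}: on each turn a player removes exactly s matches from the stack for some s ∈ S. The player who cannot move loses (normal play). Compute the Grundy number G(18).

1

G(0) = 0
G(1) = mex{} = 0
G(2) = mex{} = 0
G(3) = mex{0} = 1
G(4) = mex{0} = 1
G(5) = mex{0} = 1
G(6) = mex{1,0} = 2
G(7) = mex{1,0} = 2
G(8) = mex{1,0,0} = 2
G(9) = mex{2,1,0,0} = 3
G(10) = mex{2,1,0,0} = 3
G(11) = mex{2,1,1,0,0} = 3
G(12) = mex{3,2,1,1,0} = 4
G(13) = mex{3,2,1,1,0} = 4
G(14) = mex{3,2,2,1,1} = 0
G(15) = mex{4,3,2,2,1} = 0
G(16) = mex{4,3,2,2,1} = 0
G(17) = mex{0,3,3,2,2} = 1
G(18) = mex{0,4,3,3,2} = 1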